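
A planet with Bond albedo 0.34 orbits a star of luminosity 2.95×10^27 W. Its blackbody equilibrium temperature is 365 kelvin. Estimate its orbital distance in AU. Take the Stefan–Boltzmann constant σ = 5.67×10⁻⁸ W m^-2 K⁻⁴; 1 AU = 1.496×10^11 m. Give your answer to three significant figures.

Energy balance gives S = 4σT⁴/(1−α) = 6099 W m^-2.
From L = 4πd²S, d = √(2.95×10^27/(4π·6099)) = 1.962×10^11 m = 1.311 AU.

1.31 AU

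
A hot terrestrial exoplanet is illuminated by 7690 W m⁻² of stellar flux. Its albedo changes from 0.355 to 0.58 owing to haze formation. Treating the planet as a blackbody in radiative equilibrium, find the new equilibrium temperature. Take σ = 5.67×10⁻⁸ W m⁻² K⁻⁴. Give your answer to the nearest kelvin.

New equilibrium: T₂ = [(1−0.58)·7690/(4σ)]^(1/4) = 345.4 K.

345 K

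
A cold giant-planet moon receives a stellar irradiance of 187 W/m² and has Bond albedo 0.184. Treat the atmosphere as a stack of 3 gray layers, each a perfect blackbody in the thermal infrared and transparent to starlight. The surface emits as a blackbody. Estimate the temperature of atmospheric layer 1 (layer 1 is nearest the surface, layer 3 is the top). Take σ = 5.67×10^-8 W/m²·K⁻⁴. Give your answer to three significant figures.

OLR = S(1−α)/4 = 38.15 W/m²; the top layer radiates at T_e = 161.1 K.
In the N-layer model, layer k (counted from the surface) has T_k = (N+1−k)^(1/4)·T_e.
With k = 1: T_1 = (3+1−1)^¼·161.1 K = 212.0 K.

212 K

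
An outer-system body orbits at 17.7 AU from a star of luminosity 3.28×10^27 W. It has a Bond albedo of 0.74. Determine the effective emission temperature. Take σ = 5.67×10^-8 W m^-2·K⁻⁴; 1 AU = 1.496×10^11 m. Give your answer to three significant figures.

Orbital distance: d = 17.7 AU = 2.648×10^12 m.
Flux at the orbit: S = L/(4πd²) = 3.28×10^27/(4π·(2.65×10^12)²) = 37.23 W m^-2.
Averaging over the sphere, the absorbed flux is S(1−α)/4 = 2.420 W m^-2.
Balancing against σT⁴: T = (2.420/5.67×10⁻⁸)^(1/4) = 80.83 K.

80.8 K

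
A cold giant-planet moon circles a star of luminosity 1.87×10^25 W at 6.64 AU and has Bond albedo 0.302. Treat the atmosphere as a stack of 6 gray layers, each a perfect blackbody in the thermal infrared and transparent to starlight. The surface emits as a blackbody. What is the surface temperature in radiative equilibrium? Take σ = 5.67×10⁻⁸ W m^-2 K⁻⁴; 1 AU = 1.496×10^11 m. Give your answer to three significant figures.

75.5 K

d = 6.64 × 1.496×10^11 m = 9.933×10^11 m.
Spreading L over a sphere of radius d: S = 1.87×10^25/(4π·9.93×10^11²) = 1.508 W m^-2.
OLR = S(1−α)/4 = 0.2632 W m^-2; the top layer radiates at T_e = 46.42 K.
Layer-by-layer balance gives σT_s⁴ = (N+1)σT_e⁴, so T_s = 7^¼·46.42 = 75.50 K.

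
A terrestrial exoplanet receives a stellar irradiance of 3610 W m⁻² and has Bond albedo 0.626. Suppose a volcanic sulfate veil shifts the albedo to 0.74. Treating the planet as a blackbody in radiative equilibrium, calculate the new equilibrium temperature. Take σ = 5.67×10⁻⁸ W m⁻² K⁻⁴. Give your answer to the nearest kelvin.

T₂ = [S(1−α₂)/(4σ)]^(1/4) = [3610·0.26/(4σ)]^(1/4) = 253.6 K.

254 kelvin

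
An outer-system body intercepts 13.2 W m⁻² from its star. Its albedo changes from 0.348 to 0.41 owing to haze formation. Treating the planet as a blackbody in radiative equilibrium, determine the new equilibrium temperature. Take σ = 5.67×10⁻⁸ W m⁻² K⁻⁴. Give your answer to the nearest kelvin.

77 K

New equilibrium: T₂ = [(1−0.41)·13.20/(4σ)]^(1/4) = 76.55 K.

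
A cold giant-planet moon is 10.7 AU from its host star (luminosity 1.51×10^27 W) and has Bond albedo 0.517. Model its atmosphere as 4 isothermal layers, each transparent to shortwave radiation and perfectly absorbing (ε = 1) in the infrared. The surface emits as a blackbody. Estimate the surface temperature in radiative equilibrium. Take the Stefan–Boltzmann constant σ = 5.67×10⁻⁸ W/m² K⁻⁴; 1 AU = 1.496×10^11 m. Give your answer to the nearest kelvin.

d = 10.7 × 1.496×10^11 m = 1.601×10^12 m.
S = L/(4πd²) = 46.90 W/m².
The effective emission temperature is T_e = [S(1−α)/(4σ)]^¼ = 99.97 K.
Layer-by-layer balance gives σT_s⁴ = (N+1)σT_e⁴, so T_s = 5^¼·99.97 = 149.5 K.

149 K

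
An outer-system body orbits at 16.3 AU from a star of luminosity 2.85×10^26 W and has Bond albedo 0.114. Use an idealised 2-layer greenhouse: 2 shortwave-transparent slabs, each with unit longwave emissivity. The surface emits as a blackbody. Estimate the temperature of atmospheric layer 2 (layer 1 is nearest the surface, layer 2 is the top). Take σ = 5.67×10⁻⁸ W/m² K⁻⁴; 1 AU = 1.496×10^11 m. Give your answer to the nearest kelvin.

Orbital distance: d = 16.3 AU = 2.438×10^12 m.
S = L/(4πd²) = 3.814 W/m².
OLR = S(1−α)/4 = 0.8448 W/m²; the top layer radiates at T_e = 62.13 K.
Each opaque layer satisfies 2T_j⁴ = T_{j−1}⁴ + T_{j+1}⁴, giving T_k⁴ = (N+1−k)T_e⁴.
With k = 2: T_2 = (2+1−2)^¼·62.13 K = 62.13 K.

62 kelvin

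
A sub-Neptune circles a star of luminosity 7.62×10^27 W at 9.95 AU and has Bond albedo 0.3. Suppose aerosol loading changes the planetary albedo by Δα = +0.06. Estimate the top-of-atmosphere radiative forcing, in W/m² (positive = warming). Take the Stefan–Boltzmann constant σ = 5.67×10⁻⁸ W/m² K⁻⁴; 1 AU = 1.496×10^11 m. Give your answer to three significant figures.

-4.11 W/m²

d = 9.95 × 1.496×10^11 m = 1.489×10^12 m.
S = L/(4πd²) = 273.7 W/m².
The change in absorbed flux is Δ[S(1−α)/4] = −SΔα/4 = -4.105 W/m².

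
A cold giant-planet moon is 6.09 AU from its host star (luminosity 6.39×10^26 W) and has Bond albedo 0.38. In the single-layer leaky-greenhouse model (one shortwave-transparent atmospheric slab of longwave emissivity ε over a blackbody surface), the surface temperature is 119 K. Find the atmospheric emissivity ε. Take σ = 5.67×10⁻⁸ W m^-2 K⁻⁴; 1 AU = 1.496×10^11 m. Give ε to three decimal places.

d = 6.09 × 1.496×10^11 m = 9.111×10^11 m.
S = L/(4πd²) = 61.26 W m^-2.
Effective temperature: T_e = [S(1−α)/(4σ)]^(1/4) = 113.8 K.
Since (2−ε)/2 = (T_e/T_s)⁴ = 0.8351, ε = 0.3297.

0.330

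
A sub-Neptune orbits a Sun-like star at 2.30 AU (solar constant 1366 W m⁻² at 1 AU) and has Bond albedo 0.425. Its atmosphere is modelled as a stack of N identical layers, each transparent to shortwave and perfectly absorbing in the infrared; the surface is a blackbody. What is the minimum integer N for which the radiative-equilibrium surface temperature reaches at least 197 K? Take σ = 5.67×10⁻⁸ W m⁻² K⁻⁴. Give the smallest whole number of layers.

2

By the inverse-square law, S = 1366/2.30² = 258.2 W m⁻².
The effective emission temperature is T_e = [S(1−α)/(4σ)]^¼ = 160.0 K.
Since T_s⁴ = (N+1)T_e⁴, we need N ≥ (T_s/T_e)⁴ − 1 = 1.301.
The minimum whole number is N = 2.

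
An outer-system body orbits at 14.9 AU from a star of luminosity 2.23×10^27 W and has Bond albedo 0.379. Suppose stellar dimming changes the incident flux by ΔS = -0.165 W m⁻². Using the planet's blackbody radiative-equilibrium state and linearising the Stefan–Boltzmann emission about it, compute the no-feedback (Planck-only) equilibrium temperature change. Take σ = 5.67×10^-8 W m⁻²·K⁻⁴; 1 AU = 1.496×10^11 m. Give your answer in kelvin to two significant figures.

-0.11 K

d = 14.9 × 1.496×10^11 m = 2.229×10^12 m.
Flux at the orbit: S = L/(4πd²) = 2.23×10^27/(4π·(2.23×10^12)²) = 35.72 W m⁻².
Reference equilibrium: T_e = [S(1−α)/(4σ)]^(1/4) = 99.44 K.
TOA radiative forcing: ΔF = (1−α)ΔS/4 = 0.621·(-0.165)/4 = -0.02562 W m⁻².
The Planck feedback parameter is 4σT_e³ = 0.2230 W m⁻²/K.
So ΔT₀ = -0.02562/0.2230 = -0.115 K.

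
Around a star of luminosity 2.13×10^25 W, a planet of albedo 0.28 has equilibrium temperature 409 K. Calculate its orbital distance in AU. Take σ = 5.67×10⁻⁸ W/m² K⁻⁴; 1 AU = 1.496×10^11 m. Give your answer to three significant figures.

The flux needed for this T is 4σT⁴/(1−0.28) = 8815 W/m².
S = L/(4πd²) → d = √(L/4πS) = √(2.13×10^25/(4π·8815)) = 1.387×10^10 m = 0.09269 AU.

0.0927 AU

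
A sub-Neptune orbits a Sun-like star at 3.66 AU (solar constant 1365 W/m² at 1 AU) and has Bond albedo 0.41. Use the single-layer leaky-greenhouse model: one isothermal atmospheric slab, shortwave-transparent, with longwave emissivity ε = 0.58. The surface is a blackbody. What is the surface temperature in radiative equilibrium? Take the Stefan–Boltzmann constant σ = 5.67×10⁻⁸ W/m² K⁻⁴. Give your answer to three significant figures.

Irradiance scales as 1/d², so S = 1365 W/m² × (1/3.66)² = 101.9 W/m².
The planet radiates to space at T_e = [S(1−α)/(4σ)]^(1/4) = 127.6 K.
The surface balance (absorbed SW + ε·downward IR = σT_s⁴) with T_a⁴ = T_s⁴/2 reduces to T_s = T_e·[2/(2−ε)]^¼ = 139.0 K.

139 kelvin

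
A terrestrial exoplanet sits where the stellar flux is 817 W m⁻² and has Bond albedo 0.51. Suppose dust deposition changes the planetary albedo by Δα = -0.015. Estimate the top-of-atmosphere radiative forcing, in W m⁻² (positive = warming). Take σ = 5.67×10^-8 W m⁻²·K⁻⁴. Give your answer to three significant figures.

3.06 W m⁻²

The change in absorbed flux is Δ[S(1−α)/4] = −SΔα/4 = 3.064 W m⁻².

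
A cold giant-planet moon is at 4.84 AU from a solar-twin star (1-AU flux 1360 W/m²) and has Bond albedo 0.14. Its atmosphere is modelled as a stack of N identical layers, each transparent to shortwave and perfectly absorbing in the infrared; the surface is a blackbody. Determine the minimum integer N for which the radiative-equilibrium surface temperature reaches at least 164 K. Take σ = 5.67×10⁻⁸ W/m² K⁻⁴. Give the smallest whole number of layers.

By the inverse-square law, S = 1360/4.84² = 58.06 W/m².
OLR = S(1−α)/4 = 12.48 W/m²; the top layer radiates at T_e = 121.8 K.
Since T_s⁴ = (N+1)T_e⁴, we need N ≥ (T_s/T_e)⁴ − 1 = 2.286.
Rounding up, N = 3.

3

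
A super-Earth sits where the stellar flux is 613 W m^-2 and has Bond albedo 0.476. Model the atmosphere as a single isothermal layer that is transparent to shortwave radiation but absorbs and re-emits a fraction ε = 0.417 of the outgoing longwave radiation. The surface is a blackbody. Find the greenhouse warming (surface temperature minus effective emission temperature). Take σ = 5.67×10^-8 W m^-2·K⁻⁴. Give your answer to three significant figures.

Effective emission temperature (TOA balance): σT_e⁴ = S(1−α)/4 = 80.30 W m^-2 → T_e = 194.0 K.
For a single slab of emissivity ε, T_s⁴ = 2T_e⁴/(2−ε); thus T_s = 194.0·(1.263)^(1/4) = 205.7 K.
Greenhouse warming: T_s − T_e = 11.68 K.

11.7 kelvin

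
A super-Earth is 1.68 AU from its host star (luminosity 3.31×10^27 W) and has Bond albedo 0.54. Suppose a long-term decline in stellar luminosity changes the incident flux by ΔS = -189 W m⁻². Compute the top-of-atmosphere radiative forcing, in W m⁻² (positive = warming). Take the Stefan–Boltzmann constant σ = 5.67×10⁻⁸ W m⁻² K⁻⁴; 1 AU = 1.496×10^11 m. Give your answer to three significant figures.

d = 1.68 × 1.496×10^11 m = 2.513×10^11 m.
S = L/(4πd²) = 4170 W m⁻².
TOA radiative forcing: ΔF = (1−α)ΔS/4 = 0.46·(-189)/4 = -21.73 W m⁻².

-21.7 W m⁻²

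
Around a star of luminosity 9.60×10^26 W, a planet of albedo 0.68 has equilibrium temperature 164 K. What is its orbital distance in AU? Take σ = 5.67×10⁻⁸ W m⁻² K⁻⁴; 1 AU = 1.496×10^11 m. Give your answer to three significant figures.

2.58 AU

The flux needed for this T is 4σT⁴/(1−0.68) = 512.7 W m⁻².
From L = 4πd²S, d = √(9.60×10^26/(4π·512.7)) = 3.860×10^11 m = 2.580 AU.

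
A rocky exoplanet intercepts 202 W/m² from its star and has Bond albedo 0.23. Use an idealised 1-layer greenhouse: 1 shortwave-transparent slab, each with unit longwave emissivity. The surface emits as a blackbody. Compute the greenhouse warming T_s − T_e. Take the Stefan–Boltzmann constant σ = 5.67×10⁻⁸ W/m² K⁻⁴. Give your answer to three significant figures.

Top-of-atmosphere balance: σT_e⁴ = S(1−α)/4 = 38.88 W/m² → T_e = 161.8 K.
Surface: T_s = (2)^¼·T_e = 192.4 K.
Warming: T_s − T_e = 30.62 K.

30.6 kelvin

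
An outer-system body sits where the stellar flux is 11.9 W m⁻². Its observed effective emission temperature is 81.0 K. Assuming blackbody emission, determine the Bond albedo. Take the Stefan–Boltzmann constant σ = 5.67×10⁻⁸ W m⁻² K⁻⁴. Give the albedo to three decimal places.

0.180

Energy balance: S(1−α)/4 = σT⁴, so 1−α = 4σT⁴/S.
σT⁴ = 2.441 W m⁻², so 4σT⁴ = 9.763 W m⁻².
Hence α = 1 − 9.763/11.90 = 0.1796.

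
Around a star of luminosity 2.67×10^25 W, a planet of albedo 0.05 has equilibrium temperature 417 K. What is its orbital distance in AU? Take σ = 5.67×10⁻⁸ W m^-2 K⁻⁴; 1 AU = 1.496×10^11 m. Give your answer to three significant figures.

0.115 AU

Energy balance gives S = 4σT⁴/(1−α) = 7219 W m^-2.
S = L/(4πd²) → d = √(L/4πS) = √(2.67×10^25/(4π·7219)) = 1.716×10^10 m = 0.1147 AU.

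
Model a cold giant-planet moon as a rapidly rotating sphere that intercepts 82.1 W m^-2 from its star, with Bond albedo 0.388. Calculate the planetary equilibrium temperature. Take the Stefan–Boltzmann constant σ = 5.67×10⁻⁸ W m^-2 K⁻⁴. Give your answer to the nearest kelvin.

The planet absorbs (1−α)S over its disc πR² and re-emits over 4πR², so the mean absorbed flux is (1−0.388)·82.10/4 = 12.56 W m^-2.
In equilibrium σT⁴ equals this, so T = 122.0 K.

122 K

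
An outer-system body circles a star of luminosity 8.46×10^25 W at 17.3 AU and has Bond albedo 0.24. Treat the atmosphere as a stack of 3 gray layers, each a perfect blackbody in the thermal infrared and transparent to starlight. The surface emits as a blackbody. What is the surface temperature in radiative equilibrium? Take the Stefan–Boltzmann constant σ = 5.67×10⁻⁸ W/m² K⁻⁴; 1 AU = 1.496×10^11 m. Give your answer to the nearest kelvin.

d = 17.3 × 1.496×10^11 m = 2.588×10^12 m.
Spreading L over a sphere of radius d: S = 8.46×10^25/(4π·2.59×10^12²) = 1.005 W/m².
The effective emission temperature is T_e = [S(1−α)/(4σ)]^¼ = 42.84 K.
Layer-by-layer balance gives σT_s⁴ = (N+1)σT_e⁴, so T_s = 4^¼·42.84 = 60.58 K.

61 K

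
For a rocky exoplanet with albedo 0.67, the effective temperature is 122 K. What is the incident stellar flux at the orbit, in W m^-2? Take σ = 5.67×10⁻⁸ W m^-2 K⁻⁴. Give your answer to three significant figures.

From S(1−α)/4 = σT⁴: S = 4σT⁴/(1−α).
σT⁴ = 5.67×10⁻⁸·(122)⁴ = 12.56 W m^-2.
S = 4·12.56/0.33 = 152.3 W m^-2.

152 W m^-2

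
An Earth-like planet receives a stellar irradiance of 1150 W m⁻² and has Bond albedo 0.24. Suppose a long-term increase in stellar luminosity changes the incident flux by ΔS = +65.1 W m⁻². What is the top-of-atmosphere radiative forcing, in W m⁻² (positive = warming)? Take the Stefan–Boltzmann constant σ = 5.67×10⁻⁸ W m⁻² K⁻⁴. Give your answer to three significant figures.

12.4 W m⁻²

TOA radiative forcing: ΔF = (1−α)ΔS/4 = 0.76·(+65.1)/4 = 12.37 W m⁻².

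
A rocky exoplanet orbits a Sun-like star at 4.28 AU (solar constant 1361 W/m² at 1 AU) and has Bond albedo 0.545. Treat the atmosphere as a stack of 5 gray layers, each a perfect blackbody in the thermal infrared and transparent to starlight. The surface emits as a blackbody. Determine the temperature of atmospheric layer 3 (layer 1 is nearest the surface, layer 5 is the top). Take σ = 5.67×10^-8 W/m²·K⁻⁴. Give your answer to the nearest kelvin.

145 K

Irradiance scales as 1/d², so S = 1361 W/m² × (1/4.28)² = 74.30 W/m².
Top-of-atmosphere balance: σT_e⁴ = S(1−α)/4 = 8.451 W/m² → T_e = 110.5 K.
The net upward flux σT_e⁴ is constant between every pair of levels, so T_k⁴ = (N+1−k)T_e⁴.
With k = 3: T_3 = (5+1−3)^¼·110.5 K = 145.4 K.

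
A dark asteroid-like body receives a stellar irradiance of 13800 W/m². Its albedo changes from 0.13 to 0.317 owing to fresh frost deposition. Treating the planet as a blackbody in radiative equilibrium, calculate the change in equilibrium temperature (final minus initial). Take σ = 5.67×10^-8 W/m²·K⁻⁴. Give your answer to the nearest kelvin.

Initial: T₁ = [S(1−0.13)/(4σ)]^(1/4) = 479.7 K.
With α = 0.317, T₂ = 451.5 K.
Change: 451.5 − 479.7 = -28.16 K.

-28 kelvin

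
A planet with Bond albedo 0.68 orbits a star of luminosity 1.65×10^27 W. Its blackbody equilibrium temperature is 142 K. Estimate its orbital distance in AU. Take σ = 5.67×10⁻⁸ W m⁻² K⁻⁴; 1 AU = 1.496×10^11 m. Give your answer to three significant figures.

4.51 AU

Energy balance gives S = 4σT⁴/(1−α) = 288.2 W m⁻².
From L = 4πd²S, d = √(1.65×10^27/(4π·288.2)) = 6.750×10^11 m = 4.512 AU.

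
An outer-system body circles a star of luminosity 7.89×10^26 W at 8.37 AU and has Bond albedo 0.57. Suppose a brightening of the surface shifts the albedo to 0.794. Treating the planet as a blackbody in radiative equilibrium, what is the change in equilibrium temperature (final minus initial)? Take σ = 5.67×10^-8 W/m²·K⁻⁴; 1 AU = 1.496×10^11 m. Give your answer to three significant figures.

d = 8.37 × 1.496×10^11 m = 1.252×10^12 m.
S = L/(4πd²) = 40.05 W/m².
Before: T₁ = [40.05·0.43/(4σ)]^(1/4) = 93.35 K.
With α = 0.794, T₂ = 77.66 K.
Change: 77.66 − 93.35 = -15.69 K.

-15.7 K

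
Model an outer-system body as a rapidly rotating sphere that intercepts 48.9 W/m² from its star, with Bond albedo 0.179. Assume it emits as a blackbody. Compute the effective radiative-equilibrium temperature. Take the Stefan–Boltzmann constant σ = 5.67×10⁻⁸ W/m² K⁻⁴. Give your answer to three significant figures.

Averaging over the sphere, the absorbed flux is S(1−α)/4 = 10.04 W/m².
Set σT⁴ = 10.04 → T = (10.04/σ)^(1/4) = 115.3 K.

115 K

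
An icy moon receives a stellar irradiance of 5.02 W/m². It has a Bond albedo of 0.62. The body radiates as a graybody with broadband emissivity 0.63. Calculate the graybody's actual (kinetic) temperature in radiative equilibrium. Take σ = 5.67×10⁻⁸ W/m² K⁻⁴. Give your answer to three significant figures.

60.4 kelvin

The planet absorbs (1−α)S over its disc πR² and re-emits over 4πR², so the mean absorbed flux is (1−0.62)·5.020/4 = 0.4769 W/m².
Radiative balance εσT⁴ = 0.4769 gives T = [0.4769/(0.63·σ)]^(1/4) = 60.45 K.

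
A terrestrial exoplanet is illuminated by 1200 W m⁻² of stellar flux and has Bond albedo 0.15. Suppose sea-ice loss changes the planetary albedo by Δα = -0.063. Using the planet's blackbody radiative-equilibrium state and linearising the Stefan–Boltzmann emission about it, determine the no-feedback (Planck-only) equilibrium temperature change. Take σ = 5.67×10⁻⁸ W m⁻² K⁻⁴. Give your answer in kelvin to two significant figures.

4.8 kelvin

Unperturbed T_e = [1200·(1−0.15)/(4σ)]^¼ = 259.0 K.
ΔF = −(S/4)Δα = −(1200/4)×(-0.063) = 18.90 W m⁻².
The Planck feedback parameter is 4σT_e³ = 3.939 W m⁻²/K.
So ΔT₀ = 18.90/3.939 = 4.80 K.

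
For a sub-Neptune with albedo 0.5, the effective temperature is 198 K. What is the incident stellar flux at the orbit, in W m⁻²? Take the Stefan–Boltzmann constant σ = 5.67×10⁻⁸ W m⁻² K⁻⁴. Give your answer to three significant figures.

697 W m⁻²

Invert the energy balance for S: S = 4σT⁴/(1−α).
The emitted flux is σT⁴ = 87.15 W m⁻².
So S = 4×87.15/(1−0.5) = 697.2 W m⁻².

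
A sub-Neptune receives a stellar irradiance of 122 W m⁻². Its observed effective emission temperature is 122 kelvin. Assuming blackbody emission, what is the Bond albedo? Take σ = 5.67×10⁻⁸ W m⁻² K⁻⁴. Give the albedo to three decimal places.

Rearranging the radiative balance, α = 1 − 4σT⁴/S.
4σT⁴ = 4·5.67×10⁻⁸·(122)⁴ = 50.24 W m⁻².
1−α = 50.24/122.0 = 0.4118, so α = 0.5882.

0.588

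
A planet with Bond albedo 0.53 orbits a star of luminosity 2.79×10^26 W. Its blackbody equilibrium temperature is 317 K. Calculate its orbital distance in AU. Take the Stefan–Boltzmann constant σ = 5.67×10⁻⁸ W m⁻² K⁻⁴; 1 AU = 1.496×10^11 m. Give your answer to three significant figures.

0.451 AU

Required flux: S = 4σT⁴/(1−α) = 4873 W m⁻².
S = L/(4πd²) → d = √(L/4πS) = √(2.79×10^26/(4π·4873)) = 6.750×10^10 m = 0.4512 AU.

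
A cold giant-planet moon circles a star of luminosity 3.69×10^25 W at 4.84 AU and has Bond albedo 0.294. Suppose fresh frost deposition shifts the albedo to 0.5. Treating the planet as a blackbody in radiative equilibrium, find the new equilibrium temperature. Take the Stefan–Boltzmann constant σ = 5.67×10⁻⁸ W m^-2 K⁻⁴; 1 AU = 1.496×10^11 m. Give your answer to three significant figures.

d = 4.84 × 1.496×10^11 m = 7.241×10^11 m.
S = L/(4πd²) = 5.601 W m^-2.
T₂ = [S(1−α₂)/(4σ)]^(1/4) = [5.601·0.5/(4σ)]^(1/4) = 59.28 K.

59.3 K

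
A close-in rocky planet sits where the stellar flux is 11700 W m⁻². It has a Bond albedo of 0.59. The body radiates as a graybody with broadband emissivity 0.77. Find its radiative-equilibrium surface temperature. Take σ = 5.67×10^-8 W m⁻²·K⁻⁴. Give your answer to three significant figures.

The planet absorbs (1−α)S over its disc πR² and re-emits over 4πR², so the mean absorbed flux is (1−0.59)·11700/4 = 1199 W m⁻².
Radiative balance εσT⁴ = 1199 gives T = [1199/(0.77·σ)]^(1/4) = 407.1 K.

407 kelvin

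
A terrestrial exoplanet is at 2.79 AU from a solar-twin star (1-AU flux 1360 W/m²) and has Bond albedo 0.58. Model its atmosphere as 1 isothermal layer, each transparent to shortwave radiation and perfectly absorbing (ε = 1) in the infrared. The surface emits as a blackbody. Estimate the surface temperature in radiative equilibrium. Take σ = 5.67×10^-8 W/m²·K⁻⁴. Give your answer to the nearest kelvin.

Irradiance scales as 1/d², so S = 1360 W/m² × (1/2.79)² = 174.7 W/m².
The effective emission temperature is T_e = [S(1−α)/(4σ)]^¼ = 134.1 K.
With N = 1 opaque layers, T_s = (N+1)^(1/4)·T_e = 2^(1/4)·134.1 = 159.5 K.

159 K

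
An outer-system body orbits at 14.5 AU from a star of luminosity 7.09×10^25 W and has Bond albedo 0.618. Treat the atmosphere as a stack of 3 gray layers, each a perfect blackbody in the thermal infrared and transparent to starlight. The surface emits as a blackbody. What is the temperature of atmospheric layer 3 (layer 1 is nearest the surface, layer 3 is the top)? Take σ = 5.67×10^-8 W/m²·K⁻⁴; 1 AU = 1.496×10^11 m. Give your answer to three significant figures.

37.7 K

d = 14.5 × 1.496×10^11 m = 2.169×10^12 m.
Spreading L over a sphere of radius d: S = 7.09×10^25/(4π·2.17×10^12²) = 1.199 W/m².
The effective emission temperature is T_e = [S(1−α)/(4σ)]^¼ = 37.70 K.
Each opaque layer satisfies 2T_j⁴ = T_{j−1}⁴ + T_{j+1}⁴, giving T_k⁴ = (N+1−k)T_e⁴.
T_3 = (1)^(1/4)·37.70 = 37.70 K.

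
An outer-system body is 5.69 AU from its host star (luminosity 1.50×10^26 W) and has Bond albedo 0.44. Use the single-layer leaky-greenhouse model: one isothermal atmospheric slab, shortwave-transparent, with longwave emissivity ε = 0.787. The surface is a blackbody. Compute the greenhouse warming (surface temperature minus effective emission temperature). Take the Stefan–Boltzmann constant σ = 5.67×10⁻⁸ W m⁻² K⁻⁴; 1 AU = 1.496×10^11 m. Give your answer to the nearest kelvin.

11 K

d = 5.69 × 1.496×10^11 m = 8.512×10^11 m.
S = L/(4πd²) = 16.47 W m⁻².
The planet radiates to space at T_e = [S(1−α)/(4σ)]^(1/4) = 79.86 K.
The surface balance (absorbed SW + ε·downward IR = σT_s⁴) with T_a⁴ = T_s⁴/2 reduces to T_s = T_e·[2/(2−ε)]^¼ = 90.50 K.
Greenhouse warming: T_s − T_e = 10.63 K.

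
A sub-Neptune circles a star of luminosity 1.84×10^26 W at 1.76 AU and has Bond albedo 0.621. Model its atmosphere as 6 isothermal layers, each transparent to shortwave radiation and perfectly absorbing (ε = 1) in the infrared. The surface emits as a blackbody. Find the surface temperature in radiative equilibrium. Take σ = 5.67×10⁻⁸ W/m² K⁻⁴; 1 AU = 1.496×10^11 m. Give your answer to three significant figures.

223 kelvin

d = 1.76 × 1.496×10^11 m = 2.633×10^11 m.
Flux at the orbit: S = L/(4πd²) = 1.84×10^26/(4π·(2.63×10^11)²) = 211.2 W/m².
Top-of-atmosphere balance: σT_e⁴ = S(1−α)/4 = 20.01 W/m² → T_e = 137.1 K.
For an N-layer opaque stack, T_s⁴ = (N+1)T_e⁴, hence T_s = (7)^(1/4)×137.1 K = 222.9 K.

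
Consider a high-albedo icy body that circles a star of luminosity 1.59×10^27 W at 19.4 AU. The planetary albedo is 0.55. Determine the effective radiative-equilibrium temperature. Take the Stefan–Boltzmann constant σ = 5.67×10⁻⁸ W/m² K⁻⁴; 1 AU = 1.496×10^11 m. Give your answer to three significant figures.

73.9 kelvin

d = 19.4 × 1.496×10^11 m = 2.902×10^12 m.
Spreading L over a sphere of radius d: S = 1.59×10^27/(4π·2.90×10^12²) = 15.02 W/m².
Absorbed flux (global mean): S(1−α)/4 = 15.02·0.45/4 = 1.690 W/m².
In equilibrium σT⁴ equals this, so T = 73.89 K.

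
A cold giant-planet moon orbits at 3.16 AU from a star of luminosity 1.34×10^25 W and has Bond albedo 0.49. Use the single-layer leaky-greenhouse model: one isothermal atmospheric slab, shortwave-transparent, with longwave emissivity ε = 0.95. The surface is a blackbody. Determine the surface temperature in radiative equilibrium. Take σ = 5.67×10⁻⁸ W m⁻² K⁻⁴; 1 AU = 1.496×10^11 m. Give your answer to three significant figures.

d = 3.16 × 1.496×10^11 m = 4.727×10^11 m.
Spreading L over a sphere of radius d: S = 1.34×10^25/(4π·4.73×10^11²) = 4.772 W m⁻².
At the top of the atmosphere, σT_e⁴ = S(1−α)/4 = 0.6084 W m⁻², giving T_e = 57.23 K.
For a single slab of emissivity ε, T_s⁴ = 2T_e⁴/(2−ε); thus T_s = 57.23·(1.905)^(1/4) = 67.24 K.

67.2 kelvin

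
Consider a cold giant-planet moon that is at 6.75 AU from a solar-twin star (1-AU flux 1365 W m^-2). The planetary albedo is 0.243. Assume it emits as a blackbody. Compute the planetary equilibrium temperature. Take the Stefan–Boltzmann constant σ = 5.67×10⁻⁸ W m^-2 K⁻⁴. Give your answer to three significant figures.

100 K

By the inverse-square law, S = 1365/6.75² = 29.96 W m^-2.
The planet absorbs (1−α)S over its disc πR² and re-emits over 4πR², so the mean absorbed flux is (1−0.243)·29.96/4 = 5.670 W m^-2.
Balancing against σT⁴: T = (5.670/5.67×10⁻⁸)^(1/4) = 100.0 K.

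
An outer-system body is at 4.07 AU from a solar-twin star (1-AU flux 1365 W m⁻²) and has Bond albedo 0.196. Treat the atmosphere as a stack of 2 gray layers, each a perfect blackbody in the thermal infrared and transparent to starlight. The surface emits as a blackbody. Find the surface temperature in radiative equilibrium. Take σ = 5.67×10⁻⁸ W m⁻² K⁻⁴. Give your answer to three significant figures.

Irradiance scales as 1/d², so S = 1365 W m⁻² × (1/4.07)² = 82.40 W m⁻².
The effective emission temperature is T_e = [S(1−α)/(4σ)]^¼ = 130.7 K.
For an N-layer opaque stack, T_s⁴ = (N+1)T_e⁴, hence T_s = (3)^(1/4)×130.7 K = 172.1 K.

172 K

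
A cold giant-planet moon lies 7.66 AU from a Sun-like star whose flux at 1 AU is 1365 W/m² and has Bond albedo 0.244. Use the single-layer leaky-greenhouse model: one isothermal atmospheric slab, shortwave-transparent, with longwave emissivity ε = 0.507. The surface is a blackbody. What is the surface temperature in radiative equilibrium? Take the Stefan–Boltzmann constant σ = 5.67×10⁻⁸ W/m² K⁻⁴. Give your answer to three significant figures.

Irradiance scales as 1/d², so S = 1365 W/m² × (1/7.66)² = 23.26 W/m².
The planet radiates to space at T_e = [S(1−α)/(4σ)]^(1/4) = 93.84 K.
The surface balance (absorbed SW + ε·downward IR = σT_s⁴) with T_a⁴ = T_s⁴/2 reduces to T_s = T_e·[2/(2−ε)]^¼ = 101.0 K.

101 K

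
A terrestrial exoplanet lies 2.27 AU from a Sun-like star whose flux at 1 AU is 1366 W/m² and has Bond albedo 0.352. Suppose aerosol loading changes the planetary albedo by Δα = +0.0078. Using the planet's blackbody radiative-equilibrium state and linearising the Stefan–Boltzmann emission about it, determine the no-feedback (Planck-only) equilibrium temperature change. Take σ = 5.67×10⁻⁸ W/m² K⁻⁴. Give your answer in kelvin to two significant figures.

-0.50 kelvin

Flux at the orbit: S = 1366/(2.27)² = 265.1 W/m².
Unperturbed T_e = [265.1·(1−0.352)/(4σ)]^¼ = 165.9 K.
ΔF = −(S/4)Δα = −(265.1/4)×(+0.0078) = -0.5169 W/m².
The Planck feedback parameter is 4σT_e³ = 1.035 W/m²/K.
ΔT₀ = ΔF/λ_P = -0.5169/1.035 = -0.499 K.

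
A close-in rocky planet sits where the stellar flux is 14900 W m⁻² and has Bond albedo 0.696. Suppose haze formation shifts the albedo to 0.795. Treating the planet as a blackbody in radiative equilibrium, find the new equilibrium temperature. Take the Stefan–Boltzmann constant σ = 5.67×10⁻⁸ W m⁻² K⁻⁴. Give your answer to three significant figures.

341 K

New equilibrium: T₂ = [(1−0.795)·14900/(4σ)]^(1/4) = 340.7 K.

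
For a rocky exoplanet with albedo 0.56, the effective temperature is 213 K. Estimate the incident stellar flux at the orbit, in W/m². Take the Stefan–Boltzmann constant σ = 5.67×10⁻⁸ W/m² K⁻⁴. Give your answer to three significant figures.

Invert the energy balance for S: S = 4σT⁴/(1−α).
σT⁴ = 5.67×10⁻⁸·(213)⁴ = 116.7 W/m².
S = 4·116.7/0.44 = 1061 W/m².

1060 W/m²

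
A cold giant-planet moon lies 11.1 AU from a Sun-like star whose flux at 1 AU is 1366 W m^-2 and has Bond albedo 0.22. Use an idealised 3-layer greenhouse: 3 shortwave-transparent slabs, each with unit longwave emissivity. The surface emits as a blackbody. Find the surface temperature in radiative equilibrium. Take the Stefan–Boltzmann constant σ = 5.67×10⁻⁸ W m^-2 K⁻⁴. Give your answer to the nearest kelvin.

111 K

Irradiance scales as 1/d², so S = 1366 W m^-2 × (1/11.1)² = 11.09 W m^-2.
Top-of-atmosphere balance: σT_e⁴ = S(1−α)/4 = 2.162 W m^-2 → T_e = 78.58 K.
Layer-by-layer balance gives σT_s⁴ = (N+1)σT_e⁴, so T_s = 4^¼·78.58 = 111.1 K.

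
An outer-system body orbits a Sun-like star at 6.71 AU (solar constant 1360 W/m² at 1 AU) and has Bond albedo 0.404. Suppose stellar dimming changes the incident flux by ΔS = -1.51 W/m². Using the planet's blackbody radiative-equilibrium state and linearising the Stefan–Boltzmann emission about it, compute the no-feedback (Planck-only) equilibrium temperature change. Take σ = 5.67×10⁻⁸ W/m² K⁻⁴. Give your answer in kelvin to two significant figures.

-1.2 K

By the inverse-square law, S = 1360/6.71² = 30.21 W/m².
The baseline emission temperature is T_e = 94.39 K.
TOA radiative forcing: ΔF = (1−α)ΔS/4 = 0.596·(-1.51)/4 = -0.2250 W/m².
Planck response: λ_P = 4σT_e³ = 4·5.67×10⁻⁸·(94.39)³ = 0.1907 W/m²/K.
So ΔT₀ = -0.2250/0.1907 = -1.18 K.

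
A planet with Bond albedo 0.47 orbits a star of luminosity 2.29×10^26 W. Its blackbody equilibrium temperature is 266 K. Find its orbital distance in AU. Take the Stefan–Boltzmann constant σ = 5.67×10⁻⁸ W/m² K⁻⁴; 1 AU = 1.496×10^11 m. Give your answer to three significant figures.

Required flux: S = 4σT⁴/(1−α) = 2142 W/m².
Then d = [L/(4πS)]^(1/2) = 9.223×10^10 m, i.e. 0.6165 AU.

0.617 AU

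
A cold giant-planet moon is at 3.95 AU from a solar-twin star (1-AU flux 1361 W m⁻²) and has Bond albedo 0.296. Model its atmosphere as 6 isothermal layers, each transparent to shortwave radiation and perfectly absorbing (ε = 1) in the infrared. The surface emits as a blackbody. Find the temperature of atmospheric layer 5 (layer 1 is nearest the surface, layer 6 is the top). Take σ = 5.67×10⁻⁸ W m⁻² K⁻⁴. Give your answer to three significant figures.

153 K

Irradiance scales as 1/d², so S = 1361 W m⁻² × (1/3.95)² = 87.23 W m⁻².
The effective emission temperature is T_e = [S(1−α)/(4σ)]^¼ = 128.3 K.
In the N-layer model, layer k (counted from the surface) has T_k = (N+1−k)^(1/4)·T_e.
With k = 5: T_5 = (6+1−5)^¼·128.3 K = 152.5 K.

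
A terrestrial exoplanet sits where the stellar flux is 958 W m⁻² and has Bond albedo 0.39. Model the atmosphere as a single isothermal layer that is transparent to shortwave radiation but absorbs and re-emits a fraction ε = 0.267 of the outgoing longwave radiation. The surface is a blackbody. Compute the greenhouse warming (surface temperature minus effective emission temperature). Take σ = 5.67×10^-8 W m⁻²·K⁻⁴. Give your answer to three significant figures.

8.22 K

Effective emission temperature (TOA balance): σT_e⁴ = S(1−α)/4 = 146.1 W m⁻² → T_e = 225.3 K.
Surface balance with a leaky layer gives σT_s⁴ = σT_e⁴·2/(2−ε), so T_s = T_e·[2/(2−0.267)]^(1/4) = 233.5 K.
The atmosphere warms the surface by 8.217 K.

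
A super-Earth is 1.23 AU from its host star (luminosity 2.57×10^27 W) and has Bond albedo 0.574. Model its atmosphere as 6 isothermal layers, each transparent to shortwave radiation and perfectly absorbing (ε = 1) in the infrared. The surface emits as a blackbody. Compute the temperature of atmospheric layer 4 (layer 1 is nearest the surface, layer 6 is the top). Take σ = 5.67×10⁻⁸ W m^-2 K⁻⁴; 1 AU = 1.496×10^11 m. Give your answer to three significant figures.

d = 1.23 × 1.496×10^11 m = 1.840×10^11 m.
S = L/(4πd²) = 6040 W m^-2.
Top-of-atmosphere balance: σT_e⁴ = S(1−α)/4 = 643.3 W m^-2 → T_e = 326.4 K.
Each opaque layer satisfies 2T_j⁴ = T_{j−1}⁴ + T_{j+1}⁴, giving T_k⁴ = (N+1−k)T_e⁴.
T_4 = (3)^(1/4)·326.4 = 429.5 K.

430 K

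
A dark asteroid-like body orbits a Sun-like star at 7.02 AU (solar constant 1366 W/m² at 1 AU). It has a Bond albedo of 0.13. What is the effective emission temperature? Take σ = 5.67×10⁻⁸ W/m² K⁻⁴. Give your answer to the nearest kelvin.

102 K

Irradiance scales as 1/d², so S = 1366 W/m² × (1/7.02)² = 27.72 W/m².
Absorbed flux (global mean): S(1−α)/4 = 27.72·0.87/4 = 6.029 W/m².
Balancing against σT⁴: T = (6.029/5.67×10⁻⁸)^(1/4) = 101.5 K.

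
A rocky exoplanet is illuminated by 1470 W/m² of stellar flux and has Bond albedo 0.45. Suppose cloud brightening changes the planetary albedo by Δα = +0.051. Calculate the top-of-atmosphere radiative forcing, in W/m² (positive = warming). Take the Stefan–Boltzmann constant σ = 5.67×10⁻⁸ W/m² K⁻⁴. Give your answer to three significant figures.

The change in absorbed flux is Δ[S(1−α)/4] = −SΔα/4 = -18.74 W/m².

-18.7 W/m²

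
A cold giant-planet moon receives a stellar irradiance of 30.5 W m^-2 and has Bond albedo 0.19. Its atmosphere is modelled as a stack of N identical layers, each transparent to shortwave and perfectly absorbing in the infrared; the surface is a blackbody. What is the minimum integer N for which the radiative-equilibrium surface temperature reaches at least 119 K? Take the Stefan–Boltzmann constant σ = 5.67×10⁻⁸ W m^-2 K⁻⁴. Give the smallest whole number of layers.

OLR = S(1−α)/4 = 6.176 W m^-2; the top layer radiates at T_e = 102.2 K.
Since T_s⁴ = (N+1)T_e⁴, we need N ≥ (T_s/T_e)⁴ − 1 = 0.841.
So N ≥ 0.841; the smallest integer is N = 1.

1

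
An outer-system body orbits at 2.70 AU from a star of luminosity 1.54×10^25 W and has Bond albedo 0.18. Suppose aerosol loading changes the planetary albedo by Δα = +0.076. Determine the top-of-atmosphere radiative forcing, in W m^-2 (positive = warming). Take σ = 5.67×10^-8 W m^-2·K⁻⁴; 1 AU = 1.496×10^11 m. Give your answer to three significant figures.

-0.143 W m^-2

Orbital distance: d = 2.70 AU = 4.039×10^11 m.
Flux at the orbit: S = L/(4πd²) = 1.54×10^25/(4π·(4.04×10^11)²) = 7.511 W m^-2.
The change in absorbed flux is Δ[S(1−α)/4] = −SΔα/4 = -0.1427 W m^-2.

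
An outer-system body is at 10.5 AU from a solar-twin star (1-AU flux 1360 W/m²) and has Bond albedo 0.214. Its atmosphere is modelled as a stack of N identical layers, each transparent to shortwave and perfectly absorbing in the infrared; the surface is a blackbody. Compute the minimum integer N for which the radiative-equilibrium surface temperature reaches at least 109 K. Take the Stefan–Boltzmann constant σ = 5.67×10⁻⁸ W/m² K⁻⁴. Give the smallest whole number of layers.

Irradiance scales as 1/d², so S = 1360 W/m² × (1/10.5)² = 12.34 W/m².
OLR = S(1−α)/4 = 2.424 W/m²; the top layer radiates at T_e = 80.86 K.
Need (N+1)T_e⁴ ≥ T_s⁴, i.e. N+1 ≥ (109/80.86)⁴ = 3.302.
The minimum whole number is N = 3.

3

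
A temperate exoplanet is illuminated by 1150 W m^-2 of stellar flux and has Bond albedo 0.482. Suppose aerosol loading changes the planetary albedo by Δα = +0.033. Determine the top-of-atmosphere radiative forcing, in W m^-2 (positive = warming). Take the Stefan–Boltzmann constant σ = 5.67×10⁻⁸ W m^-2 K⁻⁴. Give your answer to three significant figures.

The change in absorbed flux is Δ[S(1−α)/4] = −SΔα/4 = -9.488 W m^-2.

-9.49 W m^-2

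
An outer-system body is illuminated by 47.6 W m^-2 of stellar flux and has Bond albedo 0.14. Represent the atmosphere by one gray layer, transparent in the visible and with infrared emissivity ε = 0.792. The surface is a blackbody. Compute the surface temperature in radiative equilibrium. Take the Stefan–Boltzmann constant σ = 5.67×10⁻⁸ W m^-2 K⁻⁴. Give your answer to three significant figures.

The planet radiates to space at T_e = [S(1−α)/(4σ)]^(1/4) = 115.9 K.
Surface balance with a leaky layer gives σT_s⁴ = σT_e⁴·2/(2−ε), so T_s = T_e·[2/(2−0.792)]^(1/4) = 131.5 K.

131 kelvin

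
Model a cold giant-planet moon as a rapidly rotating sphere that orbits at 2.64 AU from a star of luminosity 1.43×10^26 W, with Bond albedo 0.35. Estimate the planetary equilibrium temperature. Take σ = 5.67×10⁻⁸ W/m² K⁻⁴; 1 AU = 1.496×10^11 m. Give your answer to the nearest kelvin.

120 K

Orbital distance: d = 2.64 AU = 3.949×10^11 m.
Flux at the orbit: S = L/(4πd²) = 1.43×10^26/(4π·(3.95×10^11)²) = 72.96 W/m².
Averaging over the sphere, the absorbed flux is S(1−α)/4 = 11.86 W/m².
In equilibrium σT⁴ equals this, so T = 120.2 K.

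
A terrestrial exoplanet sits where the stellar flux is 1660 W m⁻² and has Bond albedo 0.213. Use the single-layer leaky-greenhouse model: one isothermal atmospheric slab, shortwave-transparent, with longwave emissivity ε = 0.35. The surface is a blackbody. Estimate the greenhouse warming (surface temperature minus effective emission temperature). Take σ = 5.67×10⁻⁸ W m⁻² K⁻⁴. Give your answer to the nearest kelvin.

14 kelvin

The planet radiates to space at T_e = [S(1−α)/(4σ)]^(1/4) = 275.5 K.
The surface balance (absorbed SW + ε·downward IR = σT_s⁴) with T_a⁴ = T_s⁴/2 reduces to T_s = T_e·[2/(2−ε)]^¼ = 289.1 K.
T_s − T_e = 289.1 − 275.5 = 13.57 K.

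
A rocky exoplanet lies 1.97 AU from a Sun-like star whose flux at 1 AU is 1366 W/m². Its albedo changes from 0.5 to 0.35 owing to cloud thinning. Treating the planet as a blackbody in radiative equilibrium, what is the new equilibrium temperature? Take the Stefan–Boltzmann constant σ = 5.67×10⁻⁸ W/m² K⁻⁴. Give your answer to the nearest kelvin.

By the inverse-square law, S = 1366/1.97² = 352.0 W/m².
T₂ = [S(1−α₂)/(4σ)]^(1/4) = [352.0·0.65/(4σ)]^(1/4) = 178.2 K.

178 kelvin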